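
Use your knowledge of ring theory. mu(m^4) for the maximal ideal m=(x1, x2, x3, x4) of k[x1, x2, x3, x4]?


Graded Nakayama: mu(m^d) = dim_k (m^d/m^(d+1)) = #degree-4 monomials in 4 vars
C(n+d-1,d)=C(7,4)=35


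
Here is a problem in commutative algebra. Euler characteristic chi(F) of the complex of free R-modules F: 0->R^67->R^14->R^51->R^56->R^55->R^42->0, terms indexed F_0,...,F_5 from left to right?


chi = sum (-1)^i * rank:
(-1)^0*67=67
(-1)^1*14=-14
(-1)^2*51=51
(-1)^3*56=-56
(-1)^4*55=55
(-1)^5*42=-42
chi=61


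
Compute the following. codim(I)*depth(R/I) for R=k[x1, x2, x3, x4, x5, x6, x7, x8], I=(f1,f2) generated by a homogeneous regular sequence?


codim=2, depth=dim(R/I)=8-2=6
Product=2*6=12


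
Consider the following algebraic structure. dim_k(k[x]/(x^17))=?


Basis: 1,x,...,x^16
dim=17


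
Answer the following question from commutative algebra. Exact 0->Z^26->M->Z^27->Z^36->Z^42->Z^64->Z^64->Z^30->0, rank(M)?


Alt sum=0:
(-1)^0*26 + (-1)^1*? + (-1)^2*27 + (-1)^3*36 + (-1)^4*42 + (-1)^5*64 + (-1)^6*64 + (-1)^7*30=0
rank(M)=29


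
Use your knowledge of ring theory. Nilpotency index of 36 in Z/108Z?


36^k mod 108:
k=1: 36
k=2: 0
First zero at k = 2


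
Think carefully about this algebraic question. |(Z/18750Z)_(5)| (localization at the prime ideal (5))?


5-primary part: 18750=5^5*6
Size=5^5=3125


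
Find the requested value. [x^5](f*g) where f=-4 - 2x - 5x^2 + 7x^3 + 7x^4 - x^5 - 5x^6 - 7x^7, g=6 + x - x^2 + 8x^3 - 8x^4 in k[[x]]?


[x^5] = sum a_i*b_j, i+j=5
  -2*-8=16
  -5*8=-40
  7*-1=-7
  7*1=7
  -1*6=-6
Sum=-30


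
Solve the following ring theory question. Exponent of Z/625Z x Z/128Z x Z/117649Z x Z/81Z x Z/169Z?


Exponent = lcm of the cyclic orders; pairwise coprime => product.
5^4*2^7*7^6*3^4*13^2=625*128*117649*81*169=128839772880000


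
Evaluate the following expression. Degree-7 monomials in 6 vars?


C(d+n-1,n-1)=C(12,5)=792


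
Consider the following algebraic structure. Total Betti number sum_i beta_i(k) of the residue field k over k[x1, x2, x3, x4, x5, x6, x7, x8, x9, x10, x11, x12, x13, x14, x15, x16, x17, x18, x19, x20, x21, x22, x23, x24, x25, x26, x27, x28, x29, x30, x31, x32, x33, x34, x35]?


Koszul resolution: beta_i(k)=C(n,i), n=35
sum_i C(35,i) = 2^35 = 34359738368


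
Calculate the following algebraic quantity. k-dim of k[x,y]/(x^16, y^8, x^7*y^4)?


k[x,y]/I, I = (x^16, y^8, x^7*y^4)
Rect: 16x8=128. Corner: (16-7)x(8-4)=36.
dim = 128-36 = 92


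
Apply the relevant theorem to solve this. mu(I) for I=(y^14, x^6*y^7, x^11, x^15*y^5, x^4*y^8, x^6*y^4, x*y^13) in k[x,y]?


Remove redundant (divisible by others).
x^6*y^7 redundant.
x^15*y^5 redundant.
Min: x^11, x^6*y^4, x^4*y^8, x*y^13, y^14
Count=5


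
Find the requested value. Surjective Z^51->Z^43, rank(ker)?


rank(ker) = 51-43 = 8


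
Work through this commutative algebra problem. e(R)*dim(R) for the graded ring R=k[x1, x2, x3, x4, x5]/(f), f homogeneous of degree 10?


e(R)=deg(f)=10, dim(R)=5-1=4
e*dim=10*4=40


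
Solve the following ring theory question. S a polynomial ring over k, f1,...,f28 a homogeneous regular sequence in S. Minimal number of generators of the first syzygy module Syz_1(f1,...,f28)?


Regular sequence => Koszul complex is the minimal free resolution.
Syz_1 minimally generated by Koszul relations f_i*e_j - f_j*e_i (i<j): mu(Syz_1) = beta_2 = C(m,2) = m(m-1)/2
m=28
28*27/2 = 378


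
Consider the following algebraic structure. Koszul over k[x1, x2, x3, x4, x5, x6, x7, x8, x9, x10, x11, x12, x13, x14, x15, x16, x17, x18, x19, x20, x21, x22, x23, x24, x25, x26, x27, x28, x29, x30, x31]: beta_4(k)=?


C(n,i)=C(31,4)=31465


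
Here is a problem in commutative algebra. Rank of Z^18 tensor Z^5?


rank(M(x)N) = rank(M)*rank(N)
18*5 = 90


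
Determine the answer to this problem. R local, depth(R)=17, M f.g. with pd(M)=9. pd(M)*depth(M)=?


pd+depth=17
depth=17-9=8
pd*depth=9*8=72


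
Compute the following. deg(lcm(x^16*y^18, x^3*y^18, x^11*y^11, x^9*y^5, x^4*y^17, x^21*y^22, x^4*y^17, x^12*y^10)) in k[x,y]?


lcm = componentwise max:
x: max(16,3,11,9,4,21,4,12)=21
y: max(18,18,11,5,17,22,17,10)=22
Total=21+22=43


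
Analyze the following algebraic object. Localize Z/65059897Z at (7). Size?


7-primary part: 65059897=7^7*79
Size=7^7=823543


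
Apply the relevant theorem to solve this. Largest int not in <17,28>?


gcd(17,28)=1 => F=ab-a-b=17*28-17-28=476-45=431


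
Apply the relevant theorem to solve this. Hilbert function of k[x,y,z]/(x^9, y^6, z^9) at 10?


Need i<9, j<6, k<9 with i+j+k=10.
For each i, j ranges over max(0,10-i-8)..min(5,10-i):
  i=0: j in [2,5] -> 4
  i=1: j in [1,5] -> 5
  i=2: j in [0,5] -> 6
  i=3: j in [0,5] -> 6
  i=4: j in [0,5] -> 6
  i=5: j in [0,5] -> 6
  i=6: j in [0,4] -> 5
  i=7: j in [0,3] -> 4
  i=8: j in [0,2] -> 3
H(10) = 4+5+6+6+6+6+5+4+3 = 45


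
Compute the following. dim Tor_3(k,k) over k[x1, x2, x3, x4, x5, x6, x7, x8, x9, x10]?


Koszul: C(n,i)=C(10,3)=120


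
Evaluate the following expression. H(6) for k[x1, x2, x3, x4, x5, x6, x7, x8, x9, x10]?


C(d+n-1,n-1)=C(15,9)=5005


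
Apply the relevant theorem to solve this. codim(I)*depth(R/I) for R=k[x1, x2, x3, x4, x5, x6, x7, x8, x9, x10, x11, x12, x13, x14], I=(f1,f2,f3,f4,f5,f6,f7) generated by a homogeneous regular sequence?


codim=7, depth=dim(R/I)=14-7=7
Product=7*7=49


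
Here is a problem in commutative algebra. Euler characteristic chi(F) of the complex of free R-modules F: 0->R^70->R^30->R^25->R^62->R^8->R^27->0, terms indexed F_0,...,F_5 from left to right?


chi = sum (-1)^i * rank:
(-1)^0*70=70
(-1)^1*30=-30
(-1)^2*25=25
(-1)^3*62=-62
(-1)^4*8=8
(-1)^5*27=-27
chi=-16


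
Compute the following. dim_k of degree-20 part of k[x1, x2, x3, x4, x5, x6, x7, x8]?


C(d+n-1,n-1)=C(27,7)=888030


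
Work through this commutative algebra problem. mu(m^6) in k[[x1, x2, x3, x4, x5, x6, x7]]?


C(n+d-1,d)=C(12,6)=924


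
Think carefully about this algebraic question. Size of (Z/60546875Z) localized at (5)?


5-primary part: 60546875=5^9*31
Size=5^9=1953125


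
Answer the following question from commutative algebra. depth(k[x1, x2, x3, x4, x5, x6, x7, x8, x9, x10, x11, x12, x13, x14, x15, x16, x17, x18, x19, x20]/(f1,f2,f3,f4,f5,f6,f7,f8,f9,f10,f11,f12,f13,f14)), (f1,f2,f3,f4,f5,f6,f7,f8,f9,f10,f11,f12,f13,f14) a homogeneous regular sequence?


depth(R)=20
depth(R/I)=20-14=6


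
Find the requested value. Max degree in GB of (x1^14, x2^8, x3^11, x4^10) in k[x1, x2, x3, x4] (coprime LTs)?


Pure powers, coprime LTs => already GB.
Degrees: 14, 8, 11, 10
Max=14


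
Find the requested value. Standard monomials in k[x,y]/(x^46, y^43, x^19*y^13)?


k[x,y]/I, I = (x^46, y^43, x^19*y^13)
Rect: 46x43=1978. Corner: (46-19)x(43-13)=810.
dim = 1978-810 = 1168


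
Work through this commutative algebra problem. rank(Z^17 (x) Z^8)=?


rank(M(x)N) = rank(M)*rank(N)
17*8 = 136


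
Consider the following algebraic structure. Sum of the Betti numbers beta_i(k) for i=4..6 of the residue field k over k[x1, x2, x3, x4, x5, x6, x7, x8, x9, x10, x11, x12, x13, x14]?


Koszul resolution: beta_i(k)=C(n,i), n=14
C(14,4)=1001, C(14,5)=2002, C(14,6)=3003
Sum=6006


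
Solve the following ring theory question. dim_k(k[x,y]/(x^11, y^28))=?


Basis: x^i*y^j, i<11, j<28
11*28=308


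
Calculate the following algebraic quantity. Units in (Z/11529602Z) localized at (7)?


Local ring = Z/5764801Z.
phi(5764801) = 7^7*(7-1) = 4941258


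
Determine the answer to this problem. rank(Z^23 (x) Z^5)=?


rank(M(x)N) = rank(M)*rank(N)
23*5 = 115


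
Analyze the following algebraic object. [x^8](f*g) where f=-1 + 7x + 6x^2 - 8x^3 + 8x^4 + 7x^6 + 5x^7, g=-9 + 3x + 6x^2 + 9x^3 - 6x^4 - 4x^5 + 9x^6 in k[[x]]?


[x^8] = sum a_i*b_j, i+j=8
  6*9=54
  -8*-4=32
  8*-6=-48
  7*6=42
  5*3=15
Sum=95


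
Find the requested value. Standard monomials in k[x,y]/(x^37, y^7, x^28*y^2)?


k[x,y]/I, I = (x^37, y^7, x^28*y^2)
Rect: 37x7=259. Corner: (37-28)x(7-2)=45.
dim = 259-45 = 214


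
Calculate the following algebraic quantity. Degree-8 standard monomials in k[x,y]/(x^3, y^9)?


k[x,y], I = (x^3, y^9), d = 8
Need i < 3 and d-i < 9.
Range: 0 <= i <= 2.
H(8) = 3


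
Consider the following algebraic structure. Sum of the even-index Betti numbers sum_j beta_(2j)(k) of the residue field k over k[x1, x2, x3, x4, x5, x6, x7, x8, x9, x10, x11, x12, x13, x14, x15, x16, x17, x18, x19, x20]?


Koszul resolution: beta_i(k)=C(n,i), n=20
sum_even C(20,i) = 2^(n-1) = 2^19 = 524288


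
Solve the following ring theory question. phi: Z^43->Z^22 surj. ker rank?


rank(ker) = 43-22 = 21


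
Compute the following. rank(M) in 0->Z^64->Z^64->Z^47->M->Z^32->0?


Alt sum=0:
(-1)^0*64 + (-1)^1*64 + (-1)^2*47 + (-1)^3*? + (-1)^4*32=0
rank(M)=79


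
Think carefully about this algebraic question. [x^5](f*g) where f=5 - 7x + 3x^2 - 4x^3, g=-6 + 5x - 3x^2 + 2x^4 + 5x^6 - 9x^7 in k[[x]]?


[x^5] = sum a_i*b_j, i+j=5
  -7*2=-14
  -4*-3=12
Sum=-2


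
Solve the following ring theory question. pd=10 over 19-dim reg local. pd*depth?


pd+depth=19
depth=19-10=9
pd*depth=10*9=90


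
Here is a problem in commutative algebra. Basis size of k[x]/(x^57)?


Basis: 1,x,...,x^56
dim=57


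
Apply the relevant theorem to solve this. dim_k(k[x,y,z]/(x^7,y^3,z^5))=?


Basis: x^iy^jz^k, i<7,j<3,k<5
7*3*5=105


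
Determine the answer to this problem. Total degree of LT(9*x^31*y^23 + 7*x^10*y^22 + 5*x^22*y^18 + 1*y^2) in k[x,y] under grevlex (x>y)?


LT: 9*x^31*y^23
deg_x=31, deg_y=23
Total=31+23=54


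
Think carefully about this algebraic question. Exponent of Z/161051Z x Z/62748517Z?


Exponent = lcm of the cyclic orders; pairwise coprime => product.
11^5*13^7=161051*62748517=10105711411367


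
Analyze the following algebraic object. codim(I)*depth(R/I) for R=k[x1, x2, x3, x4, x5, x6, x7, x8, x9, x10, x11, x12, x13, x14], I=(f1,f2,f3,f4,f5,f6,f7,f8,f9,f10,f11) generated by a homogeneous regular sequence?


codim=11, depth=dim(R/I)=14-11=3
Product=11*3=33


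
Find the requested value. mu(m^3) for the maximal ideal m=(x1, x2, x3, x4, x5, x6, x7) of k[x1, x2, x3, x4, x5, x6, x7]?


Graded Nakayama: mu(m^d) = dim_k (m^d/m^(d+1)) = #degree-3 monomials in 7 vars
C(n+d-1,d)=C(9,3)=84


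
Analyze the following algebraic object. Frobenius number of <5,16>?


gcd(5,16)=1 => F=ab-a-b=5*16-5-16=80-21=59


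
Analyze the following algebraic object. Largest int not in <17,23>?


gcd(17,23)=1 => F=ab-a-b=17*23-17-23=391-40=351


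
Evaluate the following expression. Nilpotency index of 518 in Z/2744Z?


518^k mod 2744:
k=1: 518
k=2: 2156
k=3: 0
First zero at k = 3


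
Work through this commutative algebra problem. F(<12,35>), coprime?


gcd(12,35)=1 => F=ab-a-b=12*35-12-35=420-47=373


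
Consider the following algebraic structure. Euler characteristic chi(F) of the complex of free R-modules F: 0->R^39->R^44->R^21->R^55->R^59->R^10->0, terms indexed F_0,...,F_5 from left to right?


chi = sum (-1)^i * rank:
(-1)^0*39=39
(-1)^1*44=-44
(-1)^2*21=21
(-1)^3*55=-55
(-1)^4*59=59
(-1)^5*10=-10
chi=10


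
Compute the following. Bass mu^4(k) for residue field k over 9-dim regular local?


C(n,i)=C(9,4)=126


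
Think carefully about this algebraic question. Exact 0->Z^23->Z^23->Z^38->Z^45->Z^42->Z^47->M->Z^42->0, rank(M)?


Alt sum=0:
(-1)^0*23 + (-1)^1*23 + (-1)^2*38 + (-1)^3*45 + (-1)^4*42 + (-1)^5*47 + (-1)^6*? + (-1)^7*42=0
rank(M)=54


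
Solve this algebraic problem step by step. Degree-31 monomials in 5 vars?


C(d+n-1,n-1)=C(35,4)=52360


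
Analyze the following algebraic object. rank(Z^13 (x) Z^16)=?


rank(M(x)N) = rank(M)*rank(N)
13*16 = 208


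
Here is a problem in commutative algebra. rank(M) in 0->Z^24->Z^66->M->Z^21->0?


Alt sum=0:
(-1)^0*24 + (-1)^1*66 + (-1)^2*? + (-1)^3*21=0
rank(M)=63


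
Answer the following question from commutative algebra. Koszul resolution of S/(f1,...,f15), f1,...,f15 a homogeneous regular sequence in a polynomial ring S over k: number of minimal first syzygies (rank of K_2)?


Regular sequence => Koszul complex is the minimal free resolution.
Syz_1 minimally generated by Koszul relations f_i*e_j - f_j*e_i (i<j): mu(Syz_1) = beta_2 = C(m,2) = m(m-1)/2
m=15
15*14/2 = 105


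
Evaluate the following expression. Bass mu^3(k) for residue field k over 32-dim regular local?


C(n,i)=C(32,3)=4960


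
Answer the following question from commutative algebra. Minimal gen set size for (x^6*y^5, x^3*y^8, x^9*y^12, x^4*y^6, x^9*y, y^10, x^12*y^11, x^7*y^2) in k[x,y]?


Remove redundant (divisible by others).
x^9*y^12 redundant.
x^12*y^11 redundant.
Min: x^9*y, x^7*y^2, x^6*y^5, x^4*y^6, x^3*y^8, y^10
Count=6


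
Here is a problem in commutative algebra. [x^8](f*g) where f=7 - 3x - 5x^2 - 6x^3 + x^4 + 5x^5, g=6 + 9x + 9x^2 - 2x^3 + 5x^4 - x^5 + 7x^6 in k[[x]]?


[x^8] = sum a_i*b_j, i+j=8
  -5*7=-35
  -6*-1=6
  1*5=5
  5*-2=-10
Sum=-34


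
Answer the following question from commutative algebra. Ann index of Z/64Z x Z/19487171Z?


Exponent = lcm of the cyclic orders; pairwise coprime => product.
2^6*11^7=64*19487171=1247178944


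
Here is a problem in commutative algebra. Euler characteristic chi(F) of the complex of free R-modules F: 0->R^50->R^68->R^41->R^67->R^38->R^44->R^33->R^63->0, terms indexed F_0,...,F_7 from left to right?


chi = sum (-1)^i * rank:
(-1)^0*50=50
(-1)^1*68=-68
(-1)^2*41=41
(-1)^3*67=-67
(-1)^4*38=38
(-1)^5*44=-44
(-1)^6*33=33
(-1)^7*63=-63
chi=-80


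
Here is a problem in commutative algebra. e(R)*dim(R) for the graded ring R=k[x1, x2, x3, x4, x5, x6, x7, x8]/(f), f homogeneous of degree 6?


e(R)=deg(f)=6, dim(R)=8-1=7
e*dim=6*7=42


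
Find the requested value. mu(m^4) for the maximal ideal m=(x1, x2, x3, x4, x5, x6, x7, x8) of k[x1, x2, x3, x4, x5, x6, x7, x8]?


Graded Nakayama: mu(m^d) = dim_k (m^d/m^(d+1)) = #degree-4 monomials in 8 vars
C(n+d-1,d)=C(11,4)=330


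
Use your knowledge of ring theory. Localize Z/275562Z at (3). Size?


3-primary part: 275562=3^9*14
Size=3^9=19683


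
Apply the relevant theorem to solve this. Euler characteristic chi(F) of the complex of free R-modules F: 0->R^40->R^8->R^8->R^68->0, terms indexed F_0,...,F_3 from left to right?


chi = sum (-1)^i * rank:
(-1)^0*40=40
(-1)^1*8=-8
(-1)^2*8=8
(-1)^3*68=-68
chi=-28


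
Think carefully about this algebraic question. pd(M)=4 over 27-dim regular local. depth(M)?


pd+depth=depth(R)=27
depth=27-4=23


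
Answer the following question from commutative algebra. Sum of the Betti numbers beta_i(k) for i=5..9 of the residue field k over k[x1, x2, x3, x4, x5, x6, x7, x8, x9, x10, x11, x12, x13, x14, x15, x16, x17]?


Koszul resolution: beta_i(k)=C(n,i), n=17
C(17,5)=6188, C(17,6)=12376, C(17,7)=19448, C(17,8)=24310, C(17,9)=24310
Sum=86632


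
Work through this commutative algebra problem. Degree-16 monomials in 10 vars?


C(d+n-1,n-1)=C(25,9)=2042975


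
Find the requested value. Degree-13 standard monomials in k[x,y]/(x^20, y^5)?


k[x,y], I = (x^20, y^5), d = 13
Need i < 20 and d-i < 5.
Range: 9 <= i <= 13.
H(13) = 5


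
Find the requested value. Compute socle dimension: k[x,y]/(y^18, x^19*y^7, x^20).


Socle = ann(m) = span of standard monomials u with x*u, y*u in I (staircase corners).
Minimal generators: x^20, x^19*y^7, y^18
Corners: x^18y^17, x^19y^6
Socle dim=2


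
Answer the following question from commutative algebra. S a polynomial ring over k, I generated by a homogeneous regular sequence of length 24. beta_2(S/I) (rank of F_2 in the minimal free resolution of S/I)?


Regular sequence => Koszul complex is the minimal free resolution.
Syz_1 minimally generated by Koszul relations f_i*e_j - f_j*e_i (i<j): mu(Syz_1) = beta_2 = C(m,2) = m(m-1)/2
m=24
24*23/2 = 276


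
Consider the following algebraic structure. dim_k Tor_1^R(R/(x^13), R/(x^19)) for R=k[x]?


Tor_1(R/I,R/J)=(I cap J)/IJ=(x^19)/(x^32)
dim=32-19=min(13,19)=13


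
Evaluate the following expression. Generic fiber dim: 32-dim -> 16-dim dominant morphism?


dim(fiber)=dim(X)-dim(Y)=32-16=16


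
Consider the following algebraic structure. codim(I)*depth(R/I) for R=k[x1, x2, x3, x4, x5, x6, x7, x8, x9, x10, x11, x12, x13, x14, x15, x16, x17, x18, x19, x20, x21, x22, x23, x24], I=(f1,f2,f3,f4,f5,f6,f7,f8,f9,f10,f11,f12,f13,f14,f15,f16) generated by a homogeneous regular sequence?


codim=16, depth=dim(R/I)=24-16=8
Product=16*8=128


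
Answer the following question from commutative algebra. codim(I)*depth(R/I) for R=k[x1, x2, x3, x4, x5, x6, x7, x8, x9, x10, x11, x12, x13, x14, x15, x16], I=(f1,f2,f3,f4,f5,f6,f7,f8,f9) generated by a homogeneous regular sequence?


codim=9, depth=dim(R/I)=16-9=7
Product=9*7=63


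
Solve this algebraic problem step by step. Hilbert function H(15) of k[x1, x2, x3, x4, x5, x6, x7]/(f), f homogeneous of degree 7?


C(21,6)-C(14,6)=54264-3003=51261


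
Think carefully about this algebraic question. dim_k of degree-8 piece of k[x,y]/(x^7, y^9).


k[x,y], I = (x^7, y^9), d = 8
Need i < 7 and d-i < 9.
Range: 0 <= i <= 6.
H(8) = 7


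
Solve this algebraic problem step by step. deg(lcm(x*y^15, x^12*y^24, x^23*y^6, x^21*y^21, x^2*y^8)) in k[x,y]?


lcm = componentwise max:
x: max(1,12,23,21,2)=23
y: max(15,24,6,21,8)=24
Total=23+24=47


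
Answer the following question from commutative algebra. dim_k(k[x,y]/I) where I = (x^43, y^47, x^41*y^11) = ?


k[x,y]/I, I = (x^43, y^47, x^41*y^11)
Rect: 43x47=2021. Corner: (43-41)x(47-11)=72.
dim = 2021-72 = 1949


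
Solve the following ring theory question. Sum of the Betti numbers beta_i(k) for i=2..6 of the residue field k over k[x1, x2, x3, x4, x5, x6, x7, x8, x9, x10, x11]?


Koszul resolution: beta_i(k)=C(n,i), n=11
C(11,2)=55, C(11,3)=165, C(11,4)=330, C(11,5)=462, C(11,6)=462
Sum=1474


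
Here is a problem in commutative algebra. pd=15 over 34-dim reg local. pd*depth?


pd+depth=34
depth=34-15=19
pd*depth=15*19=285


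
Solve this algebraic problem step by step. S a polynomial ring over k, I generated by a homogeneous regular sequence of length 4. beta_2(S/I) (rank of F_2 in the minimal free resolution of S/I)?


Regular sequence => Koszul complex is the minimal free resolution.
Syz_1 minimally generated by Koszul relations f_i*e_j - f_j*e_i (i<j): mu(Syz_1) = beta_2 = C(m,2) = m(m-1)/2
m=4
4*3/2 = 6


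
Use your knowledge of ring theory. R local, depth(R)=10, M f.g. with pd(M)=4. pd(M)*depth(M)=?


pd+depth=10
depth=10-4=6
pd*depth=4*6=24


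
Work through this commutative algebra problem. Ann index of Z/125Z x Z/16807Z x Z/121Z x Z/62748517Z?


Exponent = lcm of the cyclic orders; pairwise coprime => product.
5^3*7^5*11^2*13^7=125*16807*121*62748517=15951041668937375


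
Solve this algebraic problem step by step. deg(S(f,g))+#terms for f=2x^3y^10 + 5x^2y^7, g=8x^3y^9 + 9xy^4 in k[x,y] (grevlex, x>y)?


LT(f)=2x^3y^10, LT(g)=8x^3y^9
lcm(LM)=x^3y^10
S(f,g) (scaled by 16 to clear denominators) = 8*f - 2y*g = 40x^2y^7 - 18xy^5
2 terms, deg 9.
9+2=11


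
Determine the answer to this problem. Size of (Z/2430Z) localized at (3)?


3-primary part: 2430=3^5*10
Size=3^5=243


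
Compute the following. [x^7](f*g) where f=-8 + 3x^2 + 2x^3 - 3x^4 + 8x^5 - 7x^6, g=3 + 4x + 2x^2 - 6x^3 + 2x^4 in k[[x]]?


[x^7] = sum a_i*b_j, i+j=7
  2*2=4
  -3*-6=18
  8*2=16
  -7*4=-28
Sum=10


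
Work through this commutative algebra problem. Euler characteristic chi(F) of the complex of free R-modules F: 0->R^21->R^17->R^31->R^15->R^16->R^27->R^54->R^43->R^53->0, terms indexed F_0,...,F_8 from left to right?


chi = sum (-1)^i * rank:
(-1)^0*21=21
(-1)^1*17=-17
(-1)^2*31=31
(-1)^3*15=-15
(-1)^4*16=16
(-1)^5*27=-27
(-1)^6*54=54
(-1)^7*43=-43
(-1)^8*53=53
chi=73


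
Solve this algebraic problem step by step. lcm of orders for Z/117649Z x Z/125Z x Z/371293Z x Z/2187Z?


Exponent = lcm of the cyclic orders; pairwise coprime => product.
7^6*5^3*13^5*3^7=117649*125*371293*2187=11941635136669875


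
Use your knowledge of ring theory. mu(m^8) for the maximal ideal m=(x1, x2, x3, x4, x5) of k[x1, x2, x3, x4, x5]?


Graded Nakayama: mu(m^d) = dim_k (m^d/m^(d+1)) = #degree-8 monomials in 5 vars
C(n+d-1,d)=C(12,8)=495


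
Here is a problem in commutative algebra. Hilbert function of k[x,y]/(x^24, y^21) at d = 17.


k[x,y], I = (x^24, y^21), d = 17
Need i < 24 and d-i < 21.
Range: 0 <= i <= 17.
H(17) = 18


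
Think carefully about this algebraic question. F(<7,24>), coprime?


gcd(7,24)=1 => F=ab-a-b=7*24-7-24=168-31=137


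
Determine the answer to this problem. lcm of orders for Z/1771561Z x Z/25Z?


Exponent = lcm of the cyclic orders; pairwise coprime => product.
11^6*5^2=1771561*25=44289025


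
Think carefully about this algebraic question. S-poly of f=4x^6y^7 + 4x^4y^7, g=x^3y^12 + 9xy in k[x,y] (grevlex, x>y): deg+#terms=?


LT(f)=4x^6y^7, LT(g)=x^3y^12
lcm(LM)=x^6y^12
S(f,g) (scaled by 4 to clear denominators) = y^5*f - 4x^3*g = 4x^4y^12 - 36x^4y
2 terms, deg 16.
16+2=18


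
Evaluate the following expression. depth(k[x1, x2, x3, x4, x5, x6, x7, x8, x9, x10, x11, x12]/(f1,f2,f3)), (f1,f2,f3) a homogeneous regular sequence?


depth(R)=12
depth(R/I)=12-3=9


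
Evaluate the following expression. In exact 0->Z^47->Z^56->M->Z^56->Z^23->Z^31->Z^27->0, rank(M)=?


Alt sum=0:
(-1)^0*47 + (-1)^1*56 + (-1)^2*? + (-1)^3*56 + (-1)^4*23 + (-1)^5*31 + (-1)^6*27=0
rank(M)=46


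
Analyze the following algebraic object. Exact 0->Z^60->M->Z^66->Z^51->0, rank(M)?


Alt sum=0:
(-1)^0*60 + (-1)^1*? + (-1)^2*66 + (-1)^3*51=0
rank(M)=75


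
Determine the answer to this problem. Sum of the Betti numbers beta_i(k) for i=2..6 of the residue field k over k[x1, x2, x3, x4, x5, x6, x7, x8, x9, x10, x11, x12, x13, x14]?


Koszul resolution: beta_i(k)=C(n,i), n=14
C(14,2)=91, C(14,3)=364, C(14,4)=1001, C(14,5)=2002, C(14,6)=3003
Sum=6461


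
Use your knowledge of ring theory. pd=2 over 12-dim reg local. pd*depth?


pd+depth=12
depth=12-2=10
pd*depth=2*10=20


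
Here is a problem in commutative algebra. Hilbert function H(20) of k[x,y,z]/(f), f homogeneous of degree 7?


C(22,2)-C(15,2)=231-105=126


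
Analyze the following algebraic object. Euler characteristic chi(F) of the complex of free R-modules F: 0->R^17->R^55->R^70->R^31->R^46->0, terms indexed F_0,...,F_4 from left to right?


chi = sum (-1)^i * rank:
(-1)^0*17=17
(-1)^1*55=-55
(-1)^2*70=70
(-1)^3*31=-31
(-1)^4*46=46
chi=47


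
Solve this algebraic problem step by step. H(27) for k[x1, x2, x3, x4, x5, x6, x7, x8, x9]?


C(d+n-1,n-1)=C(35,8)=23535820


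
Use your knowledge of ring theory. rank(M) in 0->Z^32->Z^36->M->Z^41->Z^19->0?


Alt sum=0:
(-1)^0*32 + (-1)^1*36 + (-1)^2*? + (-1)^3*41 + (-1)^4*19=0
rank(M)=26


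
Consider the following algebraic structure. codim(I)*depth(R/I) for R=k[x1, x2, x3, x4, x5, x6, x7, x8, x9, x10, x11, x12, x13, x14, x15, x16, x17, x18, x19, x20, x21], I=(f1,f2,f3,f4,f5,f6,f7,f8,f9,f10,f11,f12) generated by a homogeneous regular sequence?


codim=12, depth=dim(R/I)=21-12=9
Product=12*9=108


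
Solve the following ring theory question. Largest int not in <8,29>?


gcd(8,29)=1 => F=ab-a-b=8*29-8-29=232-37=195


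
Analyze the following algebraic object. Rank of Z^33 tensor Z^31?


rank(M(x)N) = rank(M)*rank(N)
33*31 = 1023


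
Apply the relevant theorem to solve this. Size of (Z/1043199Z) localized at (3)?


3-primary part: 1043199=3^9*53
Size=3^9=19683


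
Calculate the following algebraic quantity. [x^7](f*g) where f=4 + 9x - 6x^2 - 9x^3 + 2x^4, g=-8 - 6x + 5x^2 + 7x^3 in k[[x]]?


[x^7] = sum a_i*b_j, i+j=7
  2*7=14
Sum=14


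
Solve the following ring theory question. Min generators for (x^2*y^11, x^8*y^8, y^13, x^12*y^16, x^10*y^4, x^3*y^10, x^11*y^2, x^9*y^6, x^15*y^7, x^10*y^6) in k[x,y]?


Remove redundant (divisible by others).
x^10*y^6 redundant.
x^12*y^16 redundant.
x^15*y^7 redundant.
Min: x^11*y^2, x^10*y^4, x^9*y^6, x^8*y^8, x^3*y^10, x^2*y^11, y^13
Count=7


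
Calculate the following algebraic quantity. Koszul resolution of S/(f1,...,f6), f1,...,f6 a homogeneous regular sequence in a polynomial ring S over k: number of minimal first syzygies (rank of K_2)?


Regular sequence => Koszul complex is the minimal free resolution.
Syz_1 minimally generated by Koszul relations f_i*e_j - f_j*e_i (i<j): mu(Syz_1) = beta_2 = C(m,2) = m(m-1)/2
m=6
6*5/2 = 15


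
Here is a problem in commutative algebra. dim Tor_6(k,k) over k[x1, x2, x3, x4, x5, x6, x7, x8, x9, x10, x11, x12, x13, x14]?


Koszul: C(n,i)=C(14,6)=3003


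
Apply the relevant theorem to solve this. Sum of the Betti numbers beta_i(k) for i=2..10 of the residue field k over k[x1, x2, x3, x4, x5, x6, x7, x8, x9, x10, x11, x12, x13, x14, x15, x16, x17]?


Koszul resolution: beta_i(k)=C(n,i), n=17
C(17,2)=136, C(17,3)=680, C(17,4)=2380, C(17,5)=6188, C(17,6)=12376, C(17,7)=19448, C(17,8)=24310, C(17,9)=24310, C(17,10)=19448
Sum=109276


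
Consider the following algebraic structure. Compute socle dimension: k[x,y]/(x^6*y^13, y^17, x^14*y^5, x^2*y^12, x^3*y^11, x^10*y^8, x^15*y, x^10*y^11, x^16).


Socle = ann(m) = span of standard monomials u with x*u, y*u in I (staircase corners).
Redundant generators: x^10*y^11, x^6*y^13
Minimal generators: x^16, x^15*y, x^14*y^5, x^10*y^8, x^3*y^11, x^2*y^12, y^17
Corners: xy^16, x^2y^11, x^9y^10, x^13y^7, x^14y^4, x^15
Socle dim=6


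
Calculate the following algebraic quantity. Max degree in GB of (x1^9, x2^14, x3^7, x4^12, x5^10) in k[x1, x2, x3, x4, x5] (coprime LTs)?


Pure powers, coprime LTs => already GB.
Degrees: 9, 14, 7, 12, 10
Max=14


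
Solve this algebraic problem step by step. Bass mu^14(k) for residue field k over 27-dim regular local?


C(n,i)=C(27,14)=20058300


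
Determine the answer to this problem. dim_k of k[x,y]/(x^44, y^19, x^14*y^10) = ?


k[x,y]/I, I = (x^44, y^19, x^14*y^10)
Rect: 44x19=836. Corner: (44-14)x(19-10)=270.
dim = 836-270 = 566


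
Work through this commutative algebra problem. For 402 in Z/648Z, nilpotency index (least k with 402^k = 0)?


402^k mod 648:
k=1: 402
k=2: 252
k=3: 216
k=4: 0
First zero at k = 4


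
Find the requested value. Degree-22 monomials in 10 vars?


C(d+n-1,n-1)=C(31,9)=20160075


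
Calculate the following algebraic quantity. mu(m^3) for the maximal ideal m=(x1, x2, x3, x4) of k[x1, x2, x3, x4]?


Graded Nakayama: mu(m^d) = dim_k (m^d/m^(d+1)) = #degree-3 monomials in 4 vars
C(n+d-1,d)=C(6,3)=20


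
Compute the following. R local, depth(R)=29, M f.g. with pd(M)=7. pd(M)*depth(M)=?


pd+depth=29
depth=29-7=22
pd*depth=7*22=154


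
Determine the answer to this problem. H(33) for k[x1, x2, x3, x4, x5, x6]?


C(d+n-1,n-1)=C(38,5)=501942


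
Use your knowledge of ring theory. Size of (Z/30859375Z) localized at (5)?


5-primary part: 30859375=5^8*79
Size=5^8=390625


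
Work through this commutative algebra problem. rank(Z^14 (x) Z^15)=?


rank(M(x)N) = rank(M)*rank(N)
14*15 = 210


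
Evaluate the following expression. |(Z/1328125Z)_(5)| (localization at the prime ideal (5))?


5-primary part: 1328125=5^7*17
Size=5^7=78125


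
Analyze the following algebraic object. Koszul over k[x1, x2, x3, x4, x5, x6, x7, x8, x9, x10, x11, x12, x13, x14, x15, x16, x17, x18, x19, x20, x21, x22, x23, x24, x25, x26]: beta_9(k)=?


C(n,i)=C(26,9)=3124550


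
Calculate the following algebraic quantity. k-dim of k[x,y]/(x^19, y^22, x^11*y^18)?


k[x,y]/I, I = (x^19, y^22, x^11*y^18)
Rect: 19x22=418. Corner: (19-11)x(22-18)=32.
dim = 418-32 = 386


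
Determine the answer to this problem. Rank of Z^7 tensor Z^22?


rank(M(x)N) = rank(M)*rank(N)
7*22 = 154


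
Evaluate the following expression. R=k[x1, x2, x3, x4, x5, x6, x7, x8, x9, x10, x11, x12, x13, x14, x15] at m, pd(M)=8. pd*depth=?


pd+depth=15
depth=15-8=7
pd*depth=8*7=56


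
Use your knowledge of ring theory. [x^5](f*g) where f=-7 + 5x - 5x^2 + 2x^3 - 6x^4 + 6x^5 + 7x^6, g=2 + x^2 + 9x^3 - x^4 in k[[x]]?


[x^5] = sum a_i*b_j, i+j=5
  5*-1=-5
  -5*9=-45
  2*1=2
  6*2=12
Sum=-36


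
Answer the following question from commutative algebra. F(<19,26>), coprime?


gcd(19,26)=1 => F=ab-a-b=19*26-19-26=494-45=449


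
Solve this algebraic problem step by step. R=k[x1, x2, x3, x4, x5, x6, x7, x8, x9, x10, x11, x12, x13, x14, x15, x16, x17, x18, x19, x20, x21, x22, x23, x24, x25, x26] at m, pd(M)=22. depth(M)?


pd+depth=depth(R)=26
depth=26-22=4


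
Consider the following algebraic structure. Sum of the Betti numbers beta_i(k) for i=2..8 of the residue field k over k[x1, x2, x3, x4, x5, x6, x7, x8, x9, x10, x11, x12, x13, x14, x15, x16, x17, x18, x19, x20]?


Koszul resolution: beta_i(k)=C(n,i), n=20
C(20,2)=190, C(20,3)=1140, C(20,4)=4845, C(20,5)=15504, C(20,6)=38760, C(20,7)=77520, C(20,8)=125970
Sum=263929


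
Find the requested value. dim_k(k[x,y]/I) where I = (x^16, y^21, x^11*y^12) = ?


k[x,y]/I, I = (x^16, y^21, x^11*y^12)
Rect: 16x21=336. Corner: (16-11)x(21-12)=45.
dim = 336-45 = 291


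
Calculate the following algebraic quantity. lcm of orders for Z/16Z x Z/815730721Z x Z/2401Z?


Exponent = lcm of the cyclic orders; pairwise coprime => product.
2^4*13^8*7^4=16*815730721*2401=31337111377936


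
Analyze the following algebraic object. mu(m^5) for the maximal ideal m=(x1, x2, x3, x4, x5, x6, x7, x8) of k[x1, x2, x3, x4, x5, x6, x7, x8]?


Graded Nakayama: mu(m^d) = dim_k (m^d/m^(d+1)) = #degree-5 monomials in 8 vars
C(n+d-1,d)=C(12,5)=792


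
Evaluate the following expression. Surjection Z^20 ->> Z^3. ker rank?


rank(ker) = 20-3 = 17


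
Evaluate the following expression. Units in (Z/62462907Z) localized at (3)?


Local ring = Z/2187Z.
phi(2187) = 3^6*(3-1) = 1458


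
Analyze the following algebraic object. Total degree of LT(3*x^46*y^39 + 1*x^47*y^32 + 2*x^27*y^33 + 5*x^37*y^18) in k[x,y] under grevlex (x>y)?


LT: 3*x^46*y^39
deg_x=46, deg_y=39
Total=46+39=85


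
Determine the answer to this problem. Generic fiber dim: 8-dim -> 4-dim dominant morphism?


dim(fiber)=dim(X)-dim(Y)=8-4=4


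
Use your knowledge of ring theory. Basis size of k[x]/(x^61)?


Basis: 1,x,...,x^60
dim=61


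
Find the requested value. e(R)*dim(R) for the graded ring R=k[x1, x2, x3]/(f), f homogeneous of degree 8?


e(R)=deg(f)=8, dim(R)=3-1=2
e*dim=8*2=16


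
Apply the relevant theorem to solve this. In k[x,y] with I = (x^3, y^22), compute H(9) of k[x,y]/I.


k[x,y], I = (x^3, y^22), d = 9
Need i < 3 and d-i < 22.
Range: 0 <= i <= 2.
H(9) = 3


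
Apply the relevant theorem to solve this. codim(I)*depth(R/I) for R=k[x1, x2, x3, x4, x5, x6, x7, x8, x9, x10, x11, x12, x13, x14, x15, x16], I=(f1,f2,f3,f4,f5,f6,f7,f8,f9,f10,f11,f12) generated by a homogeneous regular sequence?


codim=12, depth=dim(R/I)=16-12=4
Product=12*4=48


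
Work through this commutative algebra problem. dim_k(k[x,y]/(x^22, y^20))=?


Basis: x^i*y^j, i<22, j<20
22*20=440


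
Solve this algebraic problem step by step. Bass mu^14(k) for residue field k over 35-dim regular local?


C(n,i)=C(35,14)=2319959400


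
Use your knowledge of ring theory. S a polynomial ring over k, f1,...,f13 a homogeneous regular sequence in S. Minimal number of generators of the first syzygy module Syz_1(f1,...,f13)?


Regular sequence => Koszul complex is the minimal free resolution.
Syz_1 minimally generated by Koszul relations f_i*e_j - f_j*e_i (i<j): mu(Syz_1) = beta_2 = C(m,2) = m(m-1)/2
m=13
13*12/2 = 78


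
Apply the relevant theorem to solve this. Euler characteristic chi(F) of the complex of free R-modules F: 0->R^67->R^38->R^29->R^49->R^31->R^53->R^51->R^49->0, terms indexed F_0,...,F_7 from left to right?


chi = sum (-1)^i * rank:
(-1)^0*67=67
(-1)^1*38=-38
(-1)^2*29=29
(-1)^3*49=-49
(-1)^4*31=31
(-1)^5*53=-53
(-1)^6*51=51
(-1)^7*49=-49
chi=-11


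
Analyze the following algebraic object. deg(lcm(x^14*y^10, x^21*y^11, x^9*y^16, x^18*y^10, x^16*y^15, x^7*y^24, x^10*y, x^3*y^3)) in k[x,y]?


lcm = componentwise max:
x: max(14,21,9,18,16,7,10,3)=21
y: max(10,11,16,10,15,24,1,3)=24
Total=21+24=45


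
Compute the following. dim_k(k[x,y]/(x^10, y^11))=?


Basis: x^i*y^j, i<10, j<11
10*11=110


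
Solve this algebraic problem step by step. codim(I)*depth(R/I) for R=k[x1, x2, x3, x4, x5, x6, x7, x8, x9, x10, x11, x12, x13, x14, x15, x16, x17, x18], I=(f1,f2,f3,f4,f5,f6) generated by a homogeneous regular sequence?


codim=6, depth=dim(R/I)=18-6=12
Product=6*12=72


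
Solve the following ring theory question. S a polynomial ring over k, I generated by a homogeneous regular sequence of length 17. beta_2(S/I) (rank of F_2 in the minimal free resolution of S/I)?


Regular sequence => Koszul complex is the minimal free resolution.
Syz_1 minimally generated by Koszul relations f_i*e_j - f_j*e_i (i<j): mu(Syz_1) = beta_2 = C(m,2) = m(m-1)/2
m=17
17*16/2 = 136


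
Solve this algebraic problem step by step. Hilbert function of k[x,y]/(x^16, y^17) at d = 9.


k[x,y], I = (x^16, y^17), d = 9
Need i < 16 and d-i < 17.
Range: 0 <= i <= 9.
H(9) = 10


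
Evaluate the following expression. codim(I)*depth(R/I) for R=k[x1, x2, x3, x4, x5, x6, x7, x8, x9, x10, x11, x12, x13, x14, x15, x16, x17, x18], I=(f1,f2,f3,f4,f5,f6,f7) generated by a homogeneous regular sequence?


codim=7, depth=dim(R/I)=18-7=11
Product=7*11=77


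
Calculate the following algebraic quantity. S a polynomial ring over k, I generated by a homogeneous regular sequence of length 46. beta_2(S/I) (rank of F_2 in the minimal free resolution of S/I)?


Regular sequence => Koszul complex is the minimal free resolution.
Syz_1 minimally generated by Koszul relations f_i*e_j - f_j*e_i (i<j): mu(Syz_1) = beta_2 = C(m,2) = m(m-1)/2
m=46
46*45/2 = 1035


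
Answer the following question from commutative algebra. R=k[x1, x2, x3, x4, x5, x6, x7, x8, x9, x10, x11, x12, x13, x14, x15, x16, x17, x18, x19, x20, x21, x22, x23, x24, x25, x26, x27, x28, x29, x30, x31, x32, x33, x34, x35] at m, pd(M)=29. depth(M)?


pd+depth=depth(R)=35
depth=35-29=6


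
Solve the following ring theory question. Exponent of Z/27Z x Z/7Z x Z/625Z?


Exponent = lcm of the cyclic orders; pairwise coprime => product.
3^3*7^1*5^4=27*7*625=118125


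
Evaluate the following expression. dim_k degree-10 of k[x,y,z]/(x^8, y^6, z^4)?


Need i<8, j<6, k<4 with i+j+k=10.
For each i, j ranges over max(0,10-i-3)..min(5,10-i):
  i=0: j in [7,5] -> 0
  i=1: j in [6,5] -> 0
  i=2: j in [5,5] -> 1
  i=3: j in [4,5] -> 2
  i=4: j in [3,5] -> 3
  i=5: j in [2,5] -> 4
  i=6: j in [1,4] -> 4
  i=7: j in [0,3] -> 4
H(10) = 0+0+1+2+3+4+4+4 = 18


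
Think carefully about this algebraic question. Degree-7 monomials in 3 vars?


C(d+n-1,n-1)=C(9,2)=36


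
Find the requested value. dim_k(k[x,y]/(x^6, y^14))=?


Basis: x^i*y^j, i<6, j<14
6*14=84


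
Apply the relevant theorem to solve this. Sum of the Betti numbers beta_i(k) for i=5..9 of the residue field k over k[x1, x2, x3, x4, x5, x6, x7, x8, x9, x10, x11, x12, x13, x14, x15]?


Koszul resolution: beta_i(k)=C(n,i), n=15
C(15,5)=3003, C(15,6)=5005, C(15,7)=6435, C(15,8)=6435, C(15,9)=5005
Sum=25883


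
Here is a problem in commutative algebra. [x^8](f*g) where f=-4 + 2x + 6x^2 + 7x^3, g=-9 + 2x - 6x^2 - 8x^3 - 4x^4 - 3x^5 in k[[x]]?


[x^8] = sum a_i*b_j, i+j=8
  7*-3=-21
Sum=-21


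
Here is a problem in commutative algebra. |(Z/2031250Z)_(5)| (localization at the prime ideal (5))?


5-primary part: 2031250=5^7*26
Size=5^7=78125


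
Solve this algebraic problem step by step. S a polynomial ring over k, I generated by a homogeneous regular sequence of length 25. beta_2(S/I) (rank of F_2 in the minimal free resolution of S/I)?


Regular sequence => Koszul complex is the minimal free resolution.
Syz_1 minimally generated by Koszul relations f_i*e_j - f_j*e_i (i<j): mu(Syz_1) = beta_2 = C(m,2) = m(m-1)/2
m=25
25*24/2 = 300


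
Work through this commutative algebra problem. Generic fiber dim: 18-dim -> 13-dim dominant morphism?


dim(fiber)=dim(X)-dim(Y)=18-13=5


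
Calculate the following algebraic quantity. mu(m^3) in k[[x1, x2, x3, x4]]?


C(n+d-1,d)=C(6,3)=20


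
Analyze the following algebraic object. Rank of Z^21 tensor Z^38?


rank(M(x)N) = rank(M)*rank(N)
21*38 = 798


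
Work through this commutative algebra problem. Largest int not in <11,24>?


gcd(11,24)=1 => F=ab-a-b=11*24-11-24=264-35=229


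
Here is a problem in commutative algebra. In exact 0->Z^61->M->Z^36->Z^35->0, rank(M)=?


Alt sum=0:
(-1)^0*61 + (-1)^1*? + (-1)^2*36 + (-1)^3*35=0
rank(M)=62


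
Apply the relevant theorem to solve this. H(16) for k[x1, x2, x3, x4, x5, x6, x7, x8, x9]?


C(d+n-1,n-1)=C(24,8)=735471


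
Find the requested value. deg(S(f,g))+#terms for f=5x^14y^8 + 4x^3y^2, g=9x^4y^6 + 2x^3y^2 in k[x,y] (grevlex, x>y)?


LT(f)=5x^14y^8, LT(g)=9x^4y^6
lcm(LM)=x^14y^8
S(f,g) (scaled by 45 to clear denominators) = 9*f - 5x^10y^2*g = -10x^13y^4 + 36x^3y^2
2 terms, deg 17.
17+2=19


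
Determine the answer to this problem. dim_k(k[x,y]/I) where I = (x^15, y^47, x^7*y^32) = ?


k[x,y]/I, I = (x^15, y^47, x^7*y^32)
Rect: 15x47=705. Corner: (15-7)x(47-32)=120.
dim = 705-120 = 585


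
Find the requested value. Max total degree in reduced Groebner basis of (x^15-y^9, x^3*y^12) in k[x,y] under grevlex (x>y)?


LT(f1)=x^15, LT(f2)=x^3y^12, lcm=x^15y^12
S(f1,f2) = y^12*f1 - x^12*f2 = -y^21
Reduced GB = {f1, f2, y^21}; degrees 15, 15, 21
Max = 21


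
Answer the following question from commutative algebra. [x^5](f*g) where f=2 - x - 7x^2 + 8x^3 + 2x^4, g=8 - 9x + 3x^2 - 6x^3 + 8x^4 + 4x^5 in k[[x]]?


[x^5] = sum a_i*b_j, i+j=5
  2*4=8
  -1*8=-8
  -7*-6=42
  8*3=24
  2*-9=-18
Sum=48


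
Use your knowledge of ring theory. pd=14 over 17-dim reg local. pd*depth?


pd+depth=17
depth=17-14=3
pd*depth=14*3=42


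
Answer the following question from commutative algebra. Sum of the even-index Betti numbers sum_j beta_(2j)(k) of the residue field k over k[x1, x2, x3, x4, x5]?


Koszul resolution: beta_i(k)=C(n,i), n=5
sum_even C(5,i) = 2^(n-1) = 2^4 = 16


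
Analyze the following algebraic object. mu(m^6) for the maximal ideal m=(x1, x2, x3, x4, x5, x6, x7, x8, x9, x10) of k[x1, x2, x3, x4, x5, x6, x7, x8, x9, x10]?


Graded Nakayama: mu(m^d) = dim_k (m^d/m^(d+1)) = #degree-6 monomials in 10 vars
C(n+d-1,d)=C(15,6)=5005


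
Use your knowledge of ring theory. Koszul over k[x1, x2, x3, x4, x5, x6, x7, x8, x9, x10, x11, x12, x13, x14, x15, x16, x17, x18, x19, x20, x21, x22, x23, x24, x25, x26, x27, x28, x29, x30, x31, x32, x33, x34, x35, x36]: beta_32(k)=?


C(n,i)=C(36,32)=58905


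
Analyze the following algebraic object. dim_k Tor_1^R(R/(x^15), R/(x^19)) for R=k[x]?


Tor_1(R/I,R/J)=(I cap J)/IJ=(x^19)/(x^34)
dim=34-19=min(15,19)=15


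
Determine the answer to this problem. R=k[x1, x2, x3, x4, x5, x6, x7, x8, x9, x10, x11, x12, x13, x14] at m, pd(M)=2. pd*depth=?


pd+depth=14
depth=14-2=12
pd*depth=2*12=24


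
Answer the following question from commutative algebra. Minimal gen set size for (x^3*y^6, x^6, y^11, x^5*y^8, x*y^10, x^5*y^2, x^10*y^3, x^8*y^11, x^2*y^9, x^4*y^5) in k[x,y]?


Remove redundant (divisible by others).
x^5*y^8 redundant.
x^10*y^3 redundant.
x^8*y^11 redundant.
Min: x^6, x^5*y^2, x^4*y^5, x^3*y^6, x^2*y^9, x*y^10, y^11
Count=7
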